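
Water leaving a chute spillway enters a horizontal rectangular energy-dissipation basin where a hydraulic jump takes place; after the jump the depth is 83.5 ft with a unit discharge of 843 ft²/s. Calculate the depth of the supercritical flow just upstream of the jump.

V₂ = q/y₂ = 843/83.5 = 10.1 ft/s; Fr₂ = V₂/√(g·y₂) = 0.195.
Applying the sequent-depth relation in reverse, y₁/y₂ = ½[√(1 + 8Fr₂²) − 1] = ½[√1.303 − 1] = 0.0708.
y₁ = 0.0708 × 83.5 = 5.91 ft.

y₁ = 5.91 ft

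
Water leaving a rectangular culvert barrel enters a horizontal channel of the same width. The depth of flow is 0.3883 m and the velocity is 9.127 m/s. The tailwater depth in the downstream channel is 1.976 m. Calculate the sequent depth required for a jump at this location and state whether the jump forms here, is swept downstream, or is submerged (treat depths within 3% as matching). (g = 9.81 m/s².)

y₂ = 2.381 m; the jump is swept downstream

Fr₁ = V₁/√(g·y₁) = 9.127/√(9.81×0.3883) = 4.676.
By Bélanger, y₂/y₁ = ½[√(1 + 8Fr₁²) − 1] = ½[√175.95 − 1] = 6.132.
y₂ = 6.132 × 0.3883 = 2.381 m.
Tailwater y_tw = 1.976 m: y_tw < y₂, so the jump is swept downstream.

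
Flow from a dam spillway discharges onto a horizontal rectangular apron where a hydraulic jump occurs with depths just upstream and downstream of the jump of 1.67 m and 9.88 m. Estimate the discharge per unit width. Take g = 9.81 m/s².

q = 30.6 m²/s

For a rectangular channel the momentum equation gives q² = ½·g·y₁·y₂·(y₁ + y₂) = ½×9.81×1.67×9.88×11.6 = 935.
q = √935 = 30.6 m²/s.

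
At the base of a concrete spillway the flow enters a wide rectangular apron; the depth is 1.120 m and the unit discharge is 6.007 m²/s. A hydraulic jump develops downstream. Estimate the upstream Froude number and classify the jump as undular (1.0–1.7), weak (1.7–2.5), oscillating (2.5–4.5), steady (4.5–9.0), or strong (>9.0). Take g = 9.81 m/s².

Fr₁ = 1.618; undular jump

V₁ = q/y₁ = 6.007/1.120 = 5.363 m/s. Fr₁ = V₁/√(g·y₁) = 5.363/√(9.81×1.120) = 1.618.
Fr₁ = 1.618 lies in the undular range.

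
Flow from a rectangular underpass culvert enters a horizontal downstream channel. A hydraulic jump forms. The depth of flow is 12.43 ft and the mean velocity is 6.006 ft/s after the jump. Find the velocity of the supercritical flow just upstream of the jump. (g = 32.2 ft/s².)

Fr₂ = V₂/√(g·y₂) = 6.006/√(32.2×12.43) = 0.3002.
Applying the sequent-depth relation in reverse, y₁/y₂ = ½[√(1 + 8Fr₂²) − 1] = ½[√1.7210 − 1] = 0.1559.
y₁ = 0.1559 × 12.43 = 1.938 ft.
V₁ = q/y₁ = 74.65/1.938 = 38.52 ft/s.

V₁ = 38.52 ft/s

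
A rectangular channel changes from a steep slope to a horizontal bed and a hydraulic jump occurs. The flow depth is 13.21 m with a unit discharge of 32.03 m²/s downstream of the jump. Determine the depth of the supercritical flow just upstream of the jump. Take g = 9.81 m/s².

y₁ = 1.106 m

V₂ = q/y₂ = 32.03/13.21 = 2.425 m/s; Fr₂ = V₂/√(g·y₂) = 0.2130.
The Bélanger relation is symmetric: y₁/y₂ = ½[√(1 + 8Fr₂²) − 1] = ½[√1.3629 − 1] = 0.08372.
y₁ = 0.08372 × 13.21 = 1.106 m.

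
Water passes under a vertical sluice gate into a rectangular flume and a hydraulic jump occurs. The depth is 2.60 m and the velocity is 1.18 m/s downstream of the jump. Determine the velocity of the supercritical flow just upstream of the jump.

Fr₂ = V₂/√(g·y₂) = 1.18/√(9.81×2.60) = 0.234.
Since the conjugate-depth ratio holds either way, y₁/y₂ = ½[√(1 + 8Fr₂²) − 1] = ½[√1.437 − 1] = 0.0993.
y₁ = 0.0993 × 2.60 = 0.258 m.
V₁ = q/y₁ = 3.07/0.258 = 11.9 m/s.

V₁ = 11.9 m/s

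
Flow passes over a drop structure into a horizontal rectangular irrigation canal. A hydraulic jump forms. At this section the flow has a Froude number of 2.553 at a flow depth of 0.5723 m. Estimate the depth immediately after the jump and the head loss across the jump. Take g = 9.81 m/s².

Fr₁ = 2.553 (given).
From the momentum equation for a rectangular channel, y₂/y₁ = ½[√(1 + 8Fr₁²) − 1] = ½[√53.142 − 1] = 3.145.
y₂ = 3.145 × 0.5723 = 1.800 m.
Head loss: ΔE = (y₂ − y₁)³/(4y₁y₂) = (1.800 − 0.5723)³/(4×0.5723×1.800) = 1.850/4.120 = 0.4490 m.

y₂ = 1.800 m; ΔE = 0.4490 m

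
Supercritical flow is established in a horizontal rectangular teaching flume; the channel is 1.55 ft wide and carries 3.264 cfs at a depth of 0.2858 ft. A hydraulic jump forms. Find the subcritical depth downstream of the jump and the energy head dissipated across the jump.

y₂ = 0.8491 ft; ΔE = 0.1842 ft

q = Q/b = 3.264/1.55 = 2.106 ft²/s; V₁ = q/y₁ = 7.368 ft/s. Fr₁ = V₁/√(g·y₁) = 2.429.
Conjugate-depth relation: y₂/y₁ = ½[√(1 + 8Fr₁²) − 1] = ½[√48.194 − 1] = 2.971.
y₂ = 2.971 × 0.2858 = 0.8491 ft.
V₂ = q/y₂ = 2.106/0.8491 = 2.480 ft/s. E₁ = y₁ + V₁²/2g = 1.129 ft; E₂ = y₂ + V₂²/2g = 0.9446 ft. ΔE = E₁ − E₂ = 0.1842 ft.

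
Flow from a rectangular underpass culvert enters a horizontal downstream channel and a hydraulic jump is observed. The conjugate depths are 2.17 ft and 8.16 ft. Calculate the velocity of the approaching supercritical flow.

For a rectangular channel the momentum equation gives q² = ½·g·y₁·y₂·(y₁ + y₂) = ½×32.2×2.17×8.16×10.3 = 2945.
q = √2945 = 54.3 ft²/s.
V₁ = q/y₁ = 54.3/2.17 = 25.0 ft/s.

V₁ = 25.0 ft/s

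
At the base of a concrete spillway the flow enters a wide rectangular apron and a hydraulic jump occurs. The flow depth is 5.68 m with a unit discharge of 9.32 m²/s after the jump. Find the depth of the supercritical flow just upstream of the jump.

V₂ = q/y₂ = 9.32/5.68 = 1.64 m/s; Fr₂ = V₂/√(g·y₂) = 0.220.
Since the conjugate-depth ratio holds either way, y₁/y₂ = ½[√(1 + 8Fr₂²) − 1] = ½[√1.387 − 1] = 0.0888.
y₁ = 0.0888 × 5.68 = 0.504 m.

y₁ = 0.504 m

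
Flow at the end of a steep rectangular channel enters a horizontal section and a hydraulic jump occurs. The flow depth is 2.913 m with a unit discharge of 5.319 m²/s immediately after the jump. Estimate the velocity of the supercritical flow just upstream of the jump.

V₂ = q/y₂ = 5.319/2.913 = 1.826 m/s; Fr₂ = V₂/√(g·y₂) = 0.3416.
Since the conjugate-depth ratio holds either way, y₁/y₂ = ½[√(1 + 8Fr₂²) − 1] = ½[√1.9334 − 1] = 0.1952.
y₁ = 0.1952 × 2.913 = 0.5687 m.
V₁ = q/y₁ = 5.319/0.5687 = 9.353 m/s.

V₁ = 9.353 m/s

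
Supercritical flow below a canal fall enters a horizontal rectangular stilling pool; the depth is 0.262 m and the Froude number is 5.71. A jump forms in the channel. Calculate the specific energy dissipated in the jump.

Fr₁ = 5.71 (given).
From the momentum equation for a rectangular channel, y₂/y₁ = ½[√(1 + 8Fr₁²) − 1] = ½[√261.8 − 1] = 7.59.
y₂ = 7.59 × 0.262 = 1.99 m.
Head loss: ΔE = (y₂ − y₁)³/(4y₁y₂) = (1.99 − 0.262)³/(4×0.262×1.99) = 5.15/2.08 = 2.47 m.

ΔE = 2.47 m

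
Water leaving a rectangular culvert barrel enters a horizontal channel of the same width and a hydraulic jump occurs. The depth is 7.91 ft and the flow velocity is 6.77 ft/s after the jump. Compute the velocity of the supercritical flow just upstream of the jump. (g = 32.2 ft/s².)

V₁ = 24.1 ft/s

Fr₂ = V₂/√(g·y₂) = 6.77/√(32.2×7.91) = 0.424.
Applying the sequent-depth relation in reverse, y₁/y₂ = ½[√(1 + 8Fr₂²) − 1] = ½[√2.440 − 1] = 0.281.
y₁ = 0.281 × 7.91 = 2.22 ft.
V₁ = q/y₁ = 53.6/2.22 = 24.1 ft/s.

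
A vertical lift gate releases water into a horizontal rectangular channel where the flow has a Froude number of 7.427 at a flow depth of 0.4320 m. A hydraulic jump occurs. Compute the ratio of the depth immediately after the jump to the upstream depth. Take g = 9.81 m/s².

y₂/y₁ = 10.02

Fr₁ = 7.427 (given).
From the momentum equation for a rectangular channel, y₂/y₁ = ½[√(1 + 8Fr₁²) − 1] = ½[√442.28 − 1] = 10.02.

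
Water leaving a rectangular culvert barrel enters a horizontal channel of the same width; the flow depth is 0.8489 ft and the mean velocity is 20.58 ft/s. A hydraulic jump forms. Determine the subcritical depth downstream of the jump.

Fr₁ = V₁/√(g·y₁) = 20.58/√(32.2×0.8489) = 3.936.
From the momentum equation for a rectangular channel, y₂/y₁ = ½[√(1 + 8Fr₁²) − 1] = ½[√124.96 − 1] = 5.089.
y₂ = 5.089 × 0.8489 = 4.320 ft.

y₂ = 4.320 ft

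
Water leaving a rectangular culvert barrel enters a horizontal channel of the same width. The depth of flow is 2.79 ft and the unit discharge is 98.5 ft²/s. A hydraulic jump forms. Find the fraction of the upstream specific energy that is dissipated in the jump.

ΔE/E₁ = 0.358 (35.8%)

V₁ = q/y₁ = 98.5/2.79 = 35.3 ft/s. Fr₁ = V₁/√(g·y₁) = 35.3/√(32.2×2.79) = 3.72.
By Bélanger, y₂/y₁ = ½[√(1 + 8Fr₁²) − 1] = ½[√112.0 − 1] = 4.79.
y₂ = 4.79 × 2.79 = 13.4 ft.
E₁ = y₁ + V₁²/2g = 22.1 ft. ΔE = (y₂ − y₁)³/(4y₁y₂) = 7.93 ft. ΔE/E₁ = 7.93/22.1 = 0.358.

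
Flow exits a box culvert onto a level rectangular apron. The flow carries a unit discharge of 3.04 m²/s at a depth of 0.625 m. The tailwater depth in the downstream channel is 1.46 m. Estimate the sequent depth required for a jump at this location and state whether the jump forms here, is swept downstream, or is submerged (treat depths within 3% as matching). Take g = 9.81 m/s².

V₁ = q/y₁ = 3.04/0.625 = 4.86 m/s. Fr₁ = V₁/√(g·y₁) = 4.86/√(9.81×0.625) = 1.96.
Bélanger equation: y₂/y₁ = ½[√(1 + 8Fr₁²) − 1] = ½[√31.87 − 1] = 2.32.
y₂ = 2.32 × 0.625 = 1.45 m.
Tailwater y_tw = 1.46 m: y_tw ≈ y₂, so the jump forms here.

y₂ = 1.45 m; the jump forms here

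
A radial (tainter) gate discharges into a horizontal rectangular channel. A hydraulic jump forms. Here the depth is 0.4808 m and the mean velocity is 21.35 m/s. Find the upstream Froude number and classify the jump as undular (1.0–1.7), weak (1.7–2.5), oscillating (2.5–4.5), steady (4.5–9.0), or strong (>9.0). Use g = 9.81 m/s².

Fr₁ = V₁/√(g·y₁) = 21.35/√(9.81×0.4808) = 9.831.
Fr₁ = 9.831 lies in the strong range.

Fr₁ = 9.831; strong jump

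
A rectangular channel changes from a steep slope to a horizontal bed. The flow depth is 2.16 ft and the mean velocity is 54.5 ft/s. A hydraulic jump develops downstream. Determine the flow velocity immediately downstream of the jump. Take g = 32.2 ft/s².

V₂ = 6.22 ft/s

Fr₁ = V₁/√(g·y₁) = 54.5/√(32.2×2.16) = 6.53.
Bélanger equation: y₂/y₁ = ½[√(1 + 8Fr₁²) − 1] = ½[√342.6 − 1] = 8.76.
y₂ = 8.76 × 2.16 = 18.9 ft.
q = V₁·y₁ = 54.5 × 2.16 = 118 ft²/s.
V₂ = q/y₂ = 118/18.9 = 6.22 ft/s.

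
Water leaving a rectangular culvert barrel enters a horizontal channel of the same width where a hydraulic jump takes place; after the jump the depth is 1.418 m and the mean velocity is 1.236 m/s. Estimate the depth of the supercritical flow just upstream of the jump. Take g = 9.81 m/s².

Fr₂ = V₂/√(g·y₂) = 1.236/√(9.81×1.418) = 0.3314.
Applying the sequent-depth relation in reverse, y₁/y₂ = ½[√(1 + 8Fr₂²) − 1] = ½[√1.8786 − 1] = 0.1853.
y₁ = 0.1853 × 1.418 = 0.2628 m.

y₁ = 0.2628 m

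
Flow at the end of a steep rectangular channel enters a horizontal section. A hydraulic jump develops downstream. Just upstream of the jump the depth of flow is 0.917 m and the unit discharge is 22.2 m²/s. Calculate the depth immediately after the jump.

V₁ = q/y₁ = 22.2/0.917 = 24.2 m/s. Fr₁ = V₁/√(g·y₁) = 24.2/√(9.81×0.917) = 8.07.
From the momentum equation for a rectangular channel, y₂/y₁ = ½[√(1 + 8Fr₁²) − 1] = ½[√522.2 − 1] = 10.9.
y₂ = 10.9 × 0.917 = 10.0 m.

y₂ = 10.0 m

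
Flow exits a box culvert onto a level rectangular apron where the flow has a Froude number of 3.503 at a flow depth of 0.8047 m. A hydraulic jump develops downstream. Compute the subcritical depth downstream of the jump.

y₂ = 3.604 m

Fr₁ = 3.503 (given).
Conjugate-depth relation: y₂/y₁ = ½[√(1 + 8Fr₁²) − 1] = ½[√99.168 − 1] = 4.479.
y₂ = 4.479 × 0.8047 = 3.604 m.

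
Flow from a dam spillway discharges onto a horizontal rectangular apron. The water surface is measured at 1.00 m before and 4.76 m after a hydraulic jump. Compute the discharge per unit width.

q = 11.6 m²/s

For a rectangular channel the momentum equation gives q² = ½·g·y₁·y₂·(y₁ + y₂) = ½×9.81×1.00×4.76×5.76 = 134.
q = √134 = 11.6 m²/s.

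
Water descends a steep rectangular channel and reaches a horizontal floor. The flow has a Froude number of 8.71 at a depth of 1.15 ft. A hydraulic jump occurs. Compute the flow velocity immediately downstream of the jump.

Fr₁ = 8.71 (given).
Sequent-depth ratio: y₂/y₁ = ½[√(1 + 8Fr₁²) − 1] = ½[√607.9 − 1] = 11.8.
y₂ = 11.8 × 1.15 = 13.6 ft.
V₁ = Fr₁·√(g·y₁) = 8.71×√(32.2×1.15) = 53.0 ft/s; q = V₁·y₁ = 61.0 ft²/s.
V₂ = q/y₂ = 61.0/13.6 = 4.48 ft/s.

V₂ = 4.48 ft/s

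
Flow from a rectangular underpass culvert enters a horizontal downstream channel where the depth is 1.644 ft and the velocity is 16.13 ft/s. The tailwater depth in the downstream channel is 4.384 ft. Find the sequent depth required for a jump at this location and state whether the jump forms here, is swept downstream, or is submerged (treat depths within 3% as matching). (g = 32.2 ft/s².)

y₂ = 4.397 ft; the jump forms here

Fr₁ = V₁/√(g·y₁) = 16.13/√(32.2×1.644) = 2.217.
From the momentum equation for a rectangular channel, y₂/y₁ = ½[√(1 + 8Fr₁²) − 1] = ½[√40.319 − 1] = 2.675.
y₂ = 2.675 × 1.644 = 4.397 ft.
Tailwater y_tw = 4.384 ft: y_tw ≈ y₂, so the jump forms here.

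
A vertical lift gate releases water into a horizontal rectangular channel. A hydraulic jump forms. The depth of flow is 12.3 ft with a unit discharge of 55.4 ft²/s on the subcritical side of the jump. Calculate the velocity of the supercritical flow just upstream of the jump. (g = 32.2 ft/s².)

V₁ = 48.1 ft/s

V₂ = q/y₂ = 55.4/12.3 = 4.50 ft/s; Fr₂ = V₂/√(g·y₂) = 0.226.
The Bélanger relation is symmetric: y₁/y₂ = ½[√(1 + 8Fr₂²) − 1] = ½[√1.410 − 1] = 0.0937.
y₁ = 0.0937 × 12.3 = 1.15 ft.
V₁ = q/y₁ = 55.4/1.15 = 48.1 ft/s.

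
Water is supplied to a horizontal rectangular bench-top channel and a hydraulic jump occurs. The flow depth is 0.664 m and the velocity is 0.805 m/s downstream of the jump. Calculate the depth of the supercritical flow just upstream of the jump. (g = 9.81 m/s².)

Fr₂ = V₂/√(g·y₂) = 0.805/√(9.81×0.664) = 0.315.
Applying the sequent-depth relation in reverse, y₁/y₂ = ½[√(1 + 8Fr₂²) − 1] = ½[√1.796 − 1] = 0.170.
y₁ = 0.170 × 0.664 = 0.113 m.

y₁ = 0.113 m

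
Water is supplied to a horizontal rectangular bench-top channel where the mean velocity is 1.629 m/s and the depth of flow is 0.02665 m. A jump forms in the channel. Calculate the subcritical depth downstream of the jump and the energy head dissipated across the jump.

y₂ = 0.1075 m; ΔE = 0.04610 m

Fr₁ = V₁/√(g·y₁) = 1.629/√(9.81×0.02665) = 3.186.
By Bélanger, y₂/y₁ = ½[√(1 + 8Fr₁²) − 1] = ½[√82.202 − 1] = 4.033.
y₂ = 4.033 × 0.02665 = 0.1075 m.
Head loss: ΔE = (y₂ − y₁)³/(4y₁y₂) = (0.1075 − 0.02665)³/(4×0.02665×0.1075) = 0.0005282/0.01146 = 0.04610 m.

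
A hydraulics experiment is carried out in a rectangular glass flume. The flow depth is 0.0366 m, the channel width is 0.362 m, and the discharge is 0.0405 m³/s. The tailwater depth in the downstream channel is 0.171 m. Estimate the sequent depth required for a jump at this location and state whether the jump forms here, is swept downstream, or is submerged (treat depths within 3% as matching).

q = Q/b = 0.0405/0.362 = 0.112 m²/s; V₁ = q/y₁ = 3.06 m/s. Fr₁ = V₁/√(g·y₁) = 5.10.
By Bélanger, y₂/y₁ = ½[√(1 + 8Fr₁²) − 1] = ½[√209.2 − 1] = 6.73.
y₂ = 6.73 × 0.0366 = 0.246 m.
Tailwater y_tw = 0.171 m: y_tw < y₂, so the jump is swept downstream.

y₂ = 0.246 m; the jump is swept downstream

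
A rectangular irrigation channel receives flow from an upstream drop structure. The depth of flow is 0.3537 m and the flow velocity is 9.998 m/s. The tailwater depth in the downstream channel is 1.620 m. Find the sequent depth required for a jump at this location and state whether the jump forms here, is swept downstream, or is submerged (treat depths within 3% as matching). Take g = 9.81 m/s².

Fr₁ = V₁/√(g·y₁) = 9.998/√(9.81×0.3537) = 5.367.
Conjugate-depth relation: y₂/y₁ = ½[√(1 + 8Fr₁²) − 1] = ½[√231.47 − 1] = 7.107.
y₂ = 7.107 × 0.3537 = 2.514 m.
Tailwater y_tw = 1.620 m: y_tw < y₂, so the jump is swept downstream.

y₂ = 2.514 m; the jump is swept downstream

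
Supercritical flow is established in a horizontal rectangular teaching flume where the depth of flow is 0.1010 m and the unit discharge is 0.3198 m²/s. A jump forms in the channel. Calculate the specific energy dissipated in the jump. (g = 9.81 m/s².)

V₁ = q/y₁ = 0.3198/0.1010 = 3.166 m/s. Fr₁ = V₁/√(g·y₁) = 3.166/√(9.81×0.1010) = 3.181.
From the momentum equation for a rectangular channel, y₂/y₁ = ½[√(1 + 8Fr₁²) − 1] = ½[√81.949 − 1] = 4.026.
y₂ = 4.026 × 0.1010 = 0.4067 m.
V₂ = q/y₂ = 0.3198/0.4067 = 0.7864 m/s. E₁ = y₁ + V₁²/2g = 0.6120 m; E₂ = y₂ + V₂²/2g = 0.4382 m. ΔE = E₁ − E₂ = 0.1738 m.

ΔE = 0.1738 m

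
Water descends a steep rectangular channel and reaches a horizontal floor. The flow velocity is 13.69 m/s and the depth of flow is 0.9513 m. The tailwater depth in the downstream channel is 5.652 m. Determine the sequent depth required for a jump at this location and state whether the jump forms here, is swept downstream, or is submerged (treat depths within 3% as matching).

y₂ = 5.572 m; the jump forms here

Fr₁ = V₁/√(g·y₁) = 13.69/√(9.81×0.9513) = 4.481.
Bélanger equation: y₂/y₁ = ½[√(1 + 8Fr₁²) − 1] = ½[√161.66 − 1] = 5.857.
y₂ = 5.857 × 0.9513 = 5.572 m.
Tailwater y_tw = 5.652 m: y_tw ≈ y₂, so the jump forms here.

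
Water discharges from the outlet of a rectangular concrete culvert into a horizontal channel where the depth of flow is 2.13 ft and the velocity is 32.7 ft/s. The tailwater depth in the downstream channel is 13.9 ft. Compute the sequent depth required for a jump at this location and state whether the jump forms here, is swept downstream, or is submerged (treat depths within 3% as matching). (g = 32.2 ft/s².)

y₂ = 10.9 ft; the jump is submerged

Fr₁ = V₁/√(g·y₁) = 32.7/√(32.2×2.13) = 3.95.
Conjugate-depth relation: y₂/y₁ = ½[√(1 + 8Fr₁²) − 1] = ½[√125.7 − 1] = 5.11.
y₂ = 5.11 × 2.13 = 10.9 ft.
Tailwater y_tw = 13.9 ft: y_tw > y₂, so the jump is submerged.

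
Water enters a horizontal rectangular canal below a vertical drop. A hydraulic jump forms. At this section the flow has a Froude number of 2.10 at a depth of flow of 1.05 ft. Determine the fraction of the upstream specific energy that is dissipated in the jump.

Fr₁ = 2.10 (given).
Conjugate-depth relation: y₂/y₁ = ½[√(1 + 8Fr₁²) − 1] = ½[√36.28 − 1] = 2.51.
y₂ = 2.51 × 1.05 = 2.64 ft.
E₁ = y₁(1 + Fr₁²/2) = 1.05×(1 + 2.10²/2) = 3.37 ft. ΔE = (y₂ − y₁)³/(4y₁y₂) = 0.361 ft. ΔE/E₁ = 0.361/3.37 = 0.107.

ΔE/E₁ = 0.107 (10.7%)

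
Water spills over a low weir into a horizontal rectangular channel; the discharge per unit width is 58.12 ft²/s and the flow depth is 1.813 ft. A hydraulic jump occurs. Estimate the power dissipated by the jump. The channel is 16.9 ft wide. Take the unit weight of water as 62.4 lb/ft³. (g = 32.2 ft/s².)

V₁ = q/y₁ = 58.12/1.813 = 32.06 ft/s. Fr₁ = V₁/√(g·y₁) = 32.06/√(32.2×1.813) = 4.196.
By Bélanger, y₂/y₁ = ½[√(1 + 8Fr₁²) − 1] = ½[√141.83 − 1] = 5.455.
y₂ = 5.455 × 1.813 = 9.889 ft.
Head loss: ΔE = (y₂ − y₁)³/(4y₁y₂) = (9.889 − 1.813)³/(4×1.813×9.889) = 526.8/71.72 = 7.345 ft.
Q = q·b = 58.12 × 16.9 = 982.2 cfs. P = γ·Q·ΔE/550 = 62.4 × 982.2 × 7.345 / 550 = 818.5 hp.

P = 818.5 hp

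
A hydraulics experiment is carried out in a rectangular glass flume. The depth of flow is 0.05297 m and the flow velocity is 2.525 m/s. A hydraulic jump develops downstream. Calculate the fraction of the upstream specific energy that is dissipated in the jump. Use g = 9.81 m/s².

Fr₁ = V₁/√(g·y₁) = 2.525/√(9.81×0.05297) = 3.503.
Bélanger equation: y₂/y₁ = ½[√(1 + 8Fr₁²) − 1] = ½[√99.155 − 1] = 4.479.
y₂ = 4.479 × 0.05297 = 0.2372 m.
E₁ = y₁ + V₁²/2g = 0.3779 m. ΔE = (y₂ − y₁)³/(4y₁y₂) = 0.1245 m. ΔE/E₁ = 0.1245/0.3779 = 0.329.

ΔE/E₁ = 0.329 (32.9%)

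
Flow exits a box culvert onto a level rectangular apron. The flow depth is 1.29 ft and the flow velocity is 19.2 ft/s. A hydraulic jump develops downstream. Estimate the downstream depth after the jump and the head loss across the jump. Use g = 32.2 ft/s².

Fr₁ = V₁/√(g·y₁) = 19.2/√(32.2×1.29) = 2.98.
Sequent-depth ratio: y₂/y₁ = ½[√(1 + 8Fr₁²) − 1] = ½[√72.00 − 1] = 3.74.
y₂ = 3.74 × 1.29 = 4.83 ft.
q = V₁·y₁ = 19.2 × 1.29 = 24.8 ft²/s. V₂ = q/y₂ = 24.8/4.83 = 5.13 ft/s. E₁ = y₁ + V₁²/2g = 7.01 ft; E₂ = y₂ + V₂²/2g = 5.24 ft. ΔE = E₁ − E₂ = 1.78 ft.

y₂ = 4.83 ft; ΔE = 1.78 ft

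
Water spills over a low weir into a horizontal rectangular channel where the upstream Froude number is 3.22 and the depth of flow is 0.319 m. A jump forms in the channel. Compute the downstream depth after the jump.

Fr₁ = 3.22 (given).
From the momentum equation for a rectangular channel, y₂/y₁ = ½[√(1 + 8Fr₁²) − 1] = ½[√83.95 − 1] = 4.08.
y₂ = 4.08 × 0.319 = 1.30 m.

y₂ = 1.30 m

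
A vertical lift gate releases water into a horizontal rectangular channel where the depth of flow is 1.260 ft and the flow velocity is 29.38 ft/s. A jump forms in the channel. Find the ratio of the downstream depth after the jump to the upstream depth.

y₂/y₁ = 6.042

Fr₁ = V₁/√(g·y₁) = 29.38/√(32.2×1.260) = 4.613.
Conjugate-depth relation: y₂/y₁ = ½[√(1 + 8Fr₁²) − 1] = ½[√171.20 − 1] = 6.042.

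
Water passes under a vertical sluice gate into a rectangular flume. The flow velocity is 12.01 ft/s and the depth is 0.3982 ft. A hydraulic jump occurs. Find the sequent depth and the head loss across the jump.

Fr₁ = V₁/√(g·y₁) = 12.01/√(32.2×0.3982) = 3.354.
Bélanger equation: y₂/y₁ = ½[√(1 + 8Fr₁²) − 1] = ½[√90.995 − 1] = 4.270.
y₂ = 4.270 × 0.3982 = 1.700 ft.
Head loss: ΔE = (y₂ − y₁)³/(4y₁y₂) = (1.700 − 0.3982)³/(4×0.3982×1.700) = 2.207/2.708 = 0.8149 ft.

y₂ = 1.700 ft; ΔE = 0.8149 ft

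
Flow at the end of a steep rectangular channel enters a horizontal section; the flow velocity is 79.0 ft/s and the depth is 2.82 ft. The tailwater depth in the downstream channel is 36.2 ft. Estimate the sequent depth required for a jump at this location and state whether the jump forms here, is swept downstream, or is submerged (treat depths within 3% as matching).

y₂ = 31.7 ft; the jump is submerged

Fr₁ = V₁/√(g·y₁) = 79.0/√(32.2×2.82) = 8.29.
From the momentum equation for a rectangular channel, y₂/y₁ = ½[√(1 + 8Fr₁²) − 1] = ½[√550.8 − 1] = 11.2.
y₂ = 11.2 × 2.82 = 31.7 ft.
Tailwater y_tw = 36.2 ft: y_tw > y₂, so the jump is submerged.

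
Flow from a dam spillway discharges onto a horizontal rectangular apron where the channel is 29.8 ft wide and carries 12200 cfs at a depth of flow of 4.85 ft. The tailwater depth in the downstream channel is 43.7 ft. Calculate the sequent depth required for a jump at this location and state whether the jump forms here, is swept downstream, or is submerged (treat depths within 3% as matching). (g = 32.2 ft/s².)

q = Q/b = 12200/29.8 = 409 ft²/s; V₁ = q/y₁ = 84.4 ft/s. Fr₁ = V₁/√(g·y₁) = 6.75.
Conjugate-depth relation: y₂/y₁ = ½[√(1 + 8Fr₁²) − 1] = ½[√366.0 − 1] = 9.07.
y₂ = 9.07 × 4.85 = 44.0 ft.
Tailwater y_tw = 43.7 ft: y_tw ≈ y₂, so the jump forms here.

y₂ = 44.0 ft; the jump forms here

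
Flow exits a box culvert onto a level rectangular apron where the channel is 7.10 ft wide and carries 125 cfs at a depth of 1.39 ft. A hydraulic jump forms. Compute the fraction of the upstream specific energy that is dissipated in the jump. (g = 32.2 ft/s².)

q = Q/b = 125/7.10 = 17.6 ft²/s; V₁ = q/y₁ = 12.7 ft/s. Fr₁ = V₁/√(g·y₁) = 1.89.
From the momentum equation for a rectangular channel, y₂/y₁ = ½[√(1 + 8Fr₁²) − 1] = ½[√29.67 − 1] = 2.22.
y₂ = 2.22 × 1.39 = 3.09 ft.
E₁ = y₁ + V₁²/2g = 3.88 ft. ΔE = (y₂ − y₁)³/(4y₁y₂) = 0.286 ft. ΔE/E₁ = 0.286/3.88 = 0.0738.

ΔE/E₁ = 0.0738 (7.38%)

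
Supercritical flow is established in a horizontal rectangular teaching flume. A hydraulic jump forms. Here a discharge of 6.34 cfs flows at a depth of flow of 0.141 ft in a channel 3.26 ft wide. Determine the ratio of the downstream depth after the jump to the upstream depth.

y₂/y₁ = 8.67

q = Q/b = 6.34/3.26 = 1.94 ft²/s; V₁ = q/y₁ = 13.8 ft/s. Fr₁ = V₁/√(g·y₁) = 6.47.
Conjugate-depth relation: y₂/y₁ = ½[√(1 + 8Fr₁²) − 1] = ½[√336.2 − 1] = 8.67.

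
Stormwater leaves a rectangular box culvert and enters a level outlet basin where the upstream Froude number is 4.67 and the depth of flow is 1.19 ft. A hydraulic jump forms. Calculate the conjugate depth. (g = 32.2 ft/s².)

Fr₁ = 4.67 (given).
By Bélanger, y₂/y₁ = ½[√(1 + 8Fr₁²) − 1] = ½[√175.5 − 1] = 6.12.
y₂ = 6.12 × 1.19 = 7.29 ft.

y₂ = 7.29 ft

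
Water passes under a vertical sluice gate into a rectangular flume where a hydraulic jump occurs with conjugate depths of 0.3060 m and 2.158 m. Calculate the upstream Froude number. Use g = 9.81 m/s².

For a rectangular channel the momentum equation gives q² = ½·g·y₁·y₂·(y₁ + y₂) = ½×9.81×0.3060×2.158×2.464 = 7.981.
q = √7.981 = 2.825 m²/s.
V₁ = q/y₁ = 9.232 m/s; Fr₁ = V₁/√(g·y₁) = 5.329.

Fr₁ = 5.329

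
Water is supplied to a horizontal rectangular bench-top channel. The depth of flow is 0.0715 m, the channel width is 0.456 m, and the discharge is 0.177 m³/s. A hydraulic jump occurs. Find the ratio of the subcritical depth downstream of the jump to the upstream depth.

q = Q/b = 0.177/0.456 = 0.388 m²/s; V₁ = q/y₁ = 5.43 m/s. Fr₁ = V₁/√(g·y₁) = 6.48.
Conjugate-depth relation: y₂/y₁ = ½[√(1 + 8Fr₁²) − 1] = ½[√337.1 − 1] = 8.68.

y₂/y₁ = 8.68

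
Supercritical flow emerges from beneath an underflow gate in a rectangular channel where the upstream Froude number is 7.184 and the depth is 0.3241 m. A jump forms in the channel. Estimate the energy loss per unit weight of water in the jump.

Fr₁ = 7.184 (given).
Conjugate-depth relation: y₂/y₁ = ½[√(1 + 8Fr₁²) − 1] = ½[√413.88 − 1] = 9.672.
y₂ = 9.672 × 0.3241 = 3.135 m.
V₁ = Fr₁·√(g·y₁) = 7.184×√(9.81×0.3241) = 12.81 m/s; q = V₁·y₁ = 4.152 m²/s. V₂ = q/y₂ = 4.152/3.135 = 1.324 m/s. E₁ = y₁ + V₁²/2g = 8.687 m; E₂ = y₂ + V₂²/2g = 3.224 m. ΔE = E₁ − E₂ = 5.463 m.

ΔE = 5.463 m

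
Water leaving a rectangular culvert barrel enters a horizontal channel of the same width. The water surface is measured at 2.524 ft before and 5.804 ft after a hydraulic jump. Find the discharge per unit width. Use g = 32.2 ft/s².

For a rectangular channel the momentum equation gives q² = ½·g·y₁·y₂·(y₁ + y₂) = ½×32.2×2.524×5.804×8.328 = 1964.
q = √1964 = 44.32 ft²/s.

q = 44.32 ft²/s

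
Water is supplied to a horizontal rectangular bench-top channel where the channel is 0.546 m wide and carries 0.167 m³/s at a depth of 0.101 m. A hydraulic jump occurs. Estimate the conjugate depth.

y₂ = 0.387 m

q = Q/b = 0.167/0.546 = 0.306 m²/s; V₁ = q/y₁ = 3.03 m/s. Fr₁ = V₁/√(g·y₁) = 3.04.
Bélanger equation: y₂/y₁ = ½[√(1 + 8Fr₁²) − 1] = ½[√75.05 − 1] = 3.83.
y₂ = 3.83 × 0.101 = 0.387 m.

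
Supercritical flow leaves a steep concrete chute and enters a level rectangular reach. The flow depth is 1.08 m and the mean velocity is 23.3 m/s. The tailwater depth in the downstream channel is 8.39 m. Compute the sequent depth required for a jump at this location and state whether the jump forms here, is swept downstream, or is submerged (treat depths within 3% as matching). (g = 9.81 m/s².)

Fr₁ = V₁/√(g·y₁) = 23.3/√(9.81×1.08) = 7.16.
From the momentum equation for a rectangular channel, y₂/y₁ = ½[√(1 + 8Fr₁²) − 1] = ½[√410.9 − 1] = 9.64.
y₂ = 9.64 × 1.08 = 10.4 m.
Tailwater y_tw = 8.39 m: y_tw < y₂, so the jump is swept downstream.

y₂ = 10.4 m; the jump is swept downstream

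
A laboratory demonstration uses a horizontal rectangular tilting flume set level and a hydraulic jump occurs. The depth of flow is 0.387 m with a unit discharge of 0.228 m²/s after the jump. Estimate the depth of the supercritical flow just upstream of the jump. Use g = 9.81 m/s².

y₁ = 0.0611 m

V₂ = q/y₂ = 0.228/0.387 = 0.589 m/s; Fr₂ = V₂/√(g·y₂) = 0.302.
Since the conjugate-depth ratio holds either way, y₁/y₂ = ½[√(1 + 8Fr₂²) − 1] = ½[√1.731 − 1] = 0.158.
y₁ = 0.158 × 0.387 = 0.0611 m.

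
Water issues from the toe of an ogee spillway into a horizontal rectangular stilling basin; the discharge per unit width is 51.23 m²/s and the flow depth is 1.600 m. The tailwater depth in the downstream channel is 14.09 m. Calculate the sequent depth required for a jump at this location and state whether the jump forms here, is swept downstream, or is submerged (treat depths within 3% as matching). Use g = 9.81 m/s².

y₂ = 17.50 m; the jump is swept downstream

V₁ = q/y₁ = 51.23/1.600 = 32.02 m/s. Fr₁ = V₁/√(g·y₁) = 32.02/√(9.81×1.600) = 8.082.
Sequent-depth ratio: y₂/y₁ = ½[√(1 + 8Fr₁²) − 1] = ½[√523.53 − 1] = 10.94.
y₂ = 10.94 × 1.600 = 17.50 m.
Tailwater y_tw = 14.09 m: y_tw < y₂, so the jump is swept downstream.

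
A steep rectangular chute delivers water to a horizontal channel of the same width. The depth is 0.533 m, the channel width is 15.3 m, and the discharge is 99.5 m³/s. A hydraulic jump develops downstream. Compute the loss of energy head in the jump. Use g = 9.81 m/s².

ΔE = 4.20 m

q = Q/b = 99.5/15.3 = 6.50 m²/s; V₁ = q/y₁ = 12.2 m/s. Fr₁ = V₁/√(g·y₁) = 5.34.
Bélanger equation: y₂/y₁ = ½[√(1 + 8Fr₁²) − 1] = ½[√228.8 − 1] = 7.06.
y₂ = 7.06 × 0.533 = 3.76 m.
V₂ = q/y₂ = 6.50/3.76 = 1.73 m/s. E₁ = y₁ + V₁²/2g = 8.12 m; E₂ = y₂ + V₂²/2g = 3.92 m. ΔE = E₁ − E₂ = 4.20 m.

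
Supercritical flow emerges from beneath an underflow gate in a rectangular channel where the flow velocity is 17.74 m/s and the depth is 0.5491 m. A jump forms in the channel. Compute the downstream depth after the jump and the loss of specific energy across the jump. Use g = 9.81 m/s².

y₂ = 5.667 m; ΔE = 10.77 m

Fr₁ = V₁/√(g·y₁) = 17.74/√(9.81×0.5491) = 7.644.
Sequent-depth ratio: y₂/y₁ = ½[√(1 + 8Fr₁²) − 1] = ½[√468.39 − 1] = 10.32.
y₂ = 10.32 × 0.5491 = 5.667 m.
q = V₁·y₁ = 17.74 × 0.5491 = 9.741 m²/s. V₂ = q/y₂ = 9.741/5.667 = 1.719 m/s. E₁ = y₁ + V₁²/2g = 16.59 m; E₂ = y₂ + V₂²/2g = 5.818 m. ΔE = E₁ − E₂ = 10.77 m.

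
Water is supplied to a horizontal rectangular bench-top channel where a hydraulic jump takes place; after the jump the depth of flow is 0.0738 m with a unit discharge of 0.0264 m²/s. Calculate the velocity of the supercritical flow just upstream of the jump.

V₂ = q/y₂ = 0.0264/0.0738 = 0.358 m/s; Fr₂ = V₂/√(g·y₂) = 0.420.
From the momentum equation (using Fr₂), y₁/y₂ = ½[√(1 + 8Fr₂²) − 1] = ½[√2.414 − 1] = 0.277.
y₁ = 0.277 × 0.0738 = 0.0204 m.
V₁ = q/y₁ = 0.0264/0.0204 = 1.29 m/s.

V₁ = 1.29 m/s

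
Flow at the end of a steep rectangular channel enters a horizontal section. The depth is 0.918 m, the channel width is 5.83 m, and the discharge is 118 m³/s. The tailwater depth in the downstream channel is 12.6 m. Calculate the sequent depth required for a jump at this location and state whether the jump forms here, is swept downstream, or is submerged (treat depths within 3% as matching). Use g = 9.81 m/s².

y₂ = 9.09 m; the jump is submerged

q = Q/b = 118/5.83 = 20.2 m²/s; V₁ = q/y₁ = 22.0 m/s. Fr₁ = V₁/√(g·y₁) = 7.35.
Sequent-depth ratio: y₂/y₁ = ½[√(1 + 8Fr₁²) − 1] = ½[√432.8 − 1] = 9.90.
y₂ = 9.90 × 0.918 = 9.09 m.
Tailwater y_tw = 12.6 m: y_tw > y₂, so the jump is submerged.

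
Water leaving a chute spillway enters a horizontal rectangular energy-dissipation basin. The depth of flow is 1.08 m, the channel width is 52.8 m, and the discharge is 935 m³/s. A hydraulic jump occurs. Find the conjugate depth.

q = Q/b = 935/52.8 = 17.7 m²/s; V₁ = q/y₁ = 16.4 m/s. Fr₁ = V₁/√(g·y₁) = 5.04.
Bélanger equation: y₂/y₁ = ½[√(1 + 8Fr₁²) − 1] = ½[√204.0 − 1] = 6.64.
y₂ = 6.64 × 1.08 = 7.17 m.

y₂ = 7.17 m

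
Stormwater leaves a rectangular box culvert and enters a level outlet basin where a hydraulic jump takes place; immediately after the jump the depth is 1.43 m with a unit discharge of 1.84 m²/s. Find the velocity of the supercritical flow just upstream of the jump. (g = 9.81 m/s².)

V₂ = q/y₂ = 1.84/1.43 = 1.29 m/s; Fr₂ = V₂/√(g·y₂) = 0.344.
Since the conjugate-depth ratio holds either way, y₁/y₂ = ½[√(1 + 8Fr₂²) − 1] = ½[√1.944 − 1] = 0.197.
y₁ = 0.197 × 1.43 = 0.282 m.
V₁ = q/y₁ = 1.84/0.282 = 6.53 m/s.

V₁ = 6.53 m/s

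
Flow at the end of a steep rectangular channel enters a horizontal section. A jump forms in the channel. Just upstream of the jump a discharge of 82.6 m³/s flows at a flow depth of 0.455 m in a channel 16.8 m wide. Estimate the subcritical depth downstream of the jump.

q = Q/b = 82.6/16.8 = 4.92 m²/s; V₁ = q/y₁ = 10.8 m/s. Fr₁ = V₁/√(g·y₁) = 5.11.
From the momentum equation for a rectangular channel, y₂/y₁ = ½[√(1 + 8Fr₁²) − 1] = ½[√210.3 − 1] = 6.75.
y₂ = 6.75 × 0.455 = 3.07 m.

y₂ = 3.07 m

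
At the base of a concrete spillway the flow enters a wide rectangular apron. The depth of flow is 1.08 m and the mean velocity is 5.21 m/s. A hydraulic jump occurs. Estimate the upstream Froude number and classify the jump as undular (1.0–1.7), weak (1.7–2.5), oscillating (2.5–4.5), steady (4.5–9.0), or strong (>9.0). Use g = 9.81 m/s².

Fr₁ = V₁/√(g·y₁) = 5.21/√(9.81×1.08) = 1.60.
Fr₁ = 1.60 lies in the undular range.

Fr₁ = 1.60; undular jump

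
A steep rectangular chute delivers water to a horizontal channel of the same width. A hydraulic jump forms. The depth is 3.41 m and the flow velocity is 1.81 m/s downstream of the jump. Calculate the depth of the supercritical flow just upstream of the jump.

y₁ = 0.572 m

Fr₂ = V₂/√(g·y₂) = 1.81/√(9.81×3.41) = 0.313.
The Bélanger relation is symmetric: y₁/y₂ = ½[√(1 + 8Fr₂²) − 1] = ½[√1.783 − 1] = 0.168.
y₁ = 0.168 × 3.41 = 0.572 m.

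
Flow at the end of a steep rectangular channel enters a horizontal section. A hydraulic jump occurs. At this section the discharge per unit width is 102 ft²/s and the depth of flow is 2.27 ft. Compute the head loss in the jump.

V₁ = q/y₁ = 102/2.27 = 44.9 ft/s. Fr₁ = V₁/√(g·y₁) = 44.9/√(32.2×2.27) = 5.26.
Bélanger equation: y₂/y₁ = ½[√(1 + 8Fr₁²) − 1] = ½[√222.0 − 1] = 6.95.
y₂ = 6.95 × 2.27 = 15.8 ft.
V₂ = q/y₂ = 102/15.8 = 6.47 ft/s. E₁ = y₁ + V₁²/2g = 33.6 ft; E₂ = y₂ + V₂²/2g = 16.4 ft. ΔE = E₁ − E₂ = 17.2 ft.

ΔE = 17.2 ft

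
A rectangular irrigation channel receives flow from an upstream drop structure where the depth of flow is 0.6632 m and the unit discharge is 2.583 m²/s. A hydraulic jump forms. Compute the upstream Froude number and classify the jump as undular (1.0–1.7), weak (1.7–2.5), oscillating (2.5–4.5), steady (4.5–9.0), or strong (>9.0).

V₁ = q/y₁ = 2.583/0.6632 = 3.895 m/s. Fr₁ = V₁/√(g·y₁) = 3.895/√(9.81×0.6632) = 1.527.
Fr₁ = 1.527 lies in the undular range.

Fr₁ = 1.527; undular jump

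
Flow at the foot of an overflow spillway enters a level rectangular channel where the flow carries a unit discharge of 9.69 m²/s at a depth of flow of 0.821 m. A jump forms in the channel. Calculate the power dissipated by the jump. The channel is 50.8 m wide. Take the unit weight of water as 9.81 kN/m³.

P = 15656 kW

V₁ = q/y₁ = 9.69/0.821 = 11.8 m/s. Fr₁ = V₁/√(g·y₁) = 11.8/√(9.81×0.821) = 4.16.
Sequent-depth ratio: y₂/y₁ = ½[√(1 + 8Fr₁²) − 1] = ½[√139.4 − 1] = 5.40.
y₂ = 5.40 × 0.821 = 4.44 m.
V₂ = q/y₂ = 9.69/4.44 = 2.18 m/s. E₁ = y₁ + V₁²/2g = 7.92 m; E₂ = y₂ + V₂²/2g = 4.68 m. ΔE = E₁ − E₂ = 3.24 m.
Q = q·b = 9.69 × 50.8 = 492 m³/s. P = γ·Q·ΔE = 9.81 × 492 × 3.24 = 15656 kW.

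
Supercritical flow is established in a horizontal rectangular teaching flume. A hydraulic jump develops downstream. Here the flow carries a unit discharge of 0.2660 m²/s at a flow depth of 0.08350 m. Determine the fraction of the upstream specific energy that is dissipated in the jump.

V₁ = q/y₁ = 0.2660/0.08350 = 3.186 m/s. Fr₁ = V₁/√(g·y₁) = 3.186/√(9.81×0.08350) = 3.520.
Bélanger equation: y₂/y₁ = ½[√(1 + 8Fr₁²) − 1] = ½[√100.11 − 1] = 4.503.
y₂ = 4.503 × 0.08350 = 0.3760 m.
E₁ = y₁ + V₁²/2g = 0.6007 m. ΔE = (y₂ − y₁)³/(4y₁y₂) = 0.1992 m. ΔE/E₁ = 0.1992/0.6007 = 0.332.

ΔE/E₁ = 0.332 (33.2%)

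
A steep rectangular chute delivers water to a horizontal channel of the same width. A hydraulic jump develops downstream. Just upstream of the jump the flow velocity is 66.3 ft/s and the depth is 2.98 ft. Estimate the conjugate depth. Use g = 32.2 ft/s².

Fr₁ = V₁/√(g·y₁) = 66.3/√(32.2×2.98) = 6.77.
By Bélanger, y₂/y₁ = ½[√(1 + 8Fr₁²) − 1] = ½[√367.5 − 1] = 9.08.
y₂ = 9.08 × 2.98 = 27.1 ft.

y₂ = 27.1 ft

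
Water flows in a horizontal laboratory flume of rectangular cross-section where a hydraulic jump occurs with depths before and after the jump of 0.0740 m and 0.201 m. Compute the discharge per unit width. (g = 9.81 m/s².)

q = 0.142 m²/s

For a rectangular channel the momentum equation gives q² = ½·g·y₁·y₂·(y₁ + y₂) = ½×9.81×0.0740×0.201×0.275 = 0.0201.
q = √0.0201 = 0.142 m²/s.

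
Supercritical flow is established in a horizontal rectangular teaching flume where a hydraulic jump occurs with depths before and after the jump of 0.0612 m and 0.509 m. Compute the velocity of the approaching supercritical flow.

V₁ = 4.82 m/s

For a rectangular channel the momentum equation gives q² = ½·g·y₁·y₂·(y₁ + y₂) = ½×9.81×0.0612×0.509×0.570 = 0.0871.
q = √0.0871 = 0.295 m²/s.
V₁ = q/y₁ = 0.295/0.0612 = 4.82 m/s.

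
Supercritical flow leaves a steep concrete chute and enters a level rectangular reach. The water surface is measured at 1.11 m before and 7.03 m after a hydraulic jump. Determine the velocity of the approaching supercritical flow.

For a rectangular channel the momentum equation gives q² = ½·g·y₁·y₂·(y₁ + y₂) = ½×9.81×1.11×7.03×8.14 = 312.
q = √312 = 17.7 m²/s.
V₁ = q/y₁ = 17.7/1.11 = 15.9 m/s.

V₁ = 15.9 m/s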